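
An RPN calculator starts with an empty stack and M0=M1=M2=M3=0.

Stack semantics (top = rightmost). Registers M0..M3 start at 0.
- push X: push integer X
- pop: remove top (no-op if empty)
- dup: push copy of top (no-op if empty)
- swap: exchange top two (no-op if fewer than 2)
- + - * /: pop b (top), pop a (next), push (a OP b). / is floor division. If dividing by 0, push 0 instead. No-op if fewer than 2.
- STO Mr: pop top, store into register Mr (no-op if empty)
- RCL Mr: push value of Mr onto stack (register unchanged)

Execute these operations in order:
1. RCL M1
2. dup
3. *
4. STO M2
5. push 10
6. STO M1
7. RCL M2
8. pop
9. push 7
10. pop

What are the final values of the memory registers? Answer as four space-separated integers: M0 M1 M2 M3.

Answer: 0 10 0 0

Derivation:
After op 1 (RCL M1): stack=[0] mem=[0,0,0,0]
After op 2 (dup): stack=[0,0] mem=[0,0,0,0]
After op 3 (*): stack=[0] mem=[0,0,0,0]
After op 4 (STO M2): stack=[empty] mem=[0,0,0,0]
After op 5 (push 10): stack=[10] mem=[0,0,0,0]
After op 6 (STO M1): stack=[empty] mem=[0,10,0,0]
After op 7 (RCL M2): stack=[0] mem=[0,10,0,0]
After op 8 (pop): stack=[empty] mem=[0,10,0,0]
After op 9 (push 7): stack=[7] mem=[0,10,0,0]
After op 10 (pop): stack=[empty] mem=[0,10,0,0]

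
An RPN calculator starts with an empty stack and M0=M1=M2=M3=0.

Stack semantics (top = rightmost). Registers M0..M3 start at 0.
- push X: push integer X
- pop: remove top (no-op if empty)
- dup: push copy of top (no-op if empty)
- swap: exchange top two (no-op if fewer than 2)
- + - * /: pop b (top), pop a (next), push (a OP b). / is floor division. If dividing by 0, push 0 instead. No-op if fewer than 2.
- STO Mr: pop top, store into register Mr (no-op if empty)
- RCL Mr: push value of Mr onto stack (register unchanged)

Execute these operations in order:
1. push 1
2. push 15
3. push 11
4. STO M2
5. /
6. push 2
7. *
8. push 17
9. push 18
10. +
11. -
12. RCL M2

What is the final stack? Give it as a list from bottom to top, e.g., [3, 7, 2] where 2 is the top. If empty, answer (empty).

Answer: [-35, 11]

Derivation:
After op 1 (push 1): stack=[1] mem=[0,0,0,0]
After op 2 (push 15): stack=[1,15] mem=[0,0,0,0]
After op 3 (push 11): stack=[1,15,11] mem=[0,0,0,0]
After op 4 (STO M2): stack=[1,15] mem=[0,0,11,0]
After op 5 (/): stack=[0] mem=[0,0,11,0]
After op 6 (push 2): stack=[0,2] mem=[0,0,11,0]
After op 7 (*): stack=[0] mem=[0,0,11,0]
After op 8 (push 17): stack=[0,17] mem=[0,0,11,0]
After op 9 (push 18): stack=[0,17,18] mem=[0,0,11,0]
After op 10 (+): stack=[0,35] mem=[0,0,11,0]
After op 11 (-): stack=[-35] mem=[0,0,11,0]
After op 12 (RCL M2): stack=[-35,11] mem=[0,0,11,0]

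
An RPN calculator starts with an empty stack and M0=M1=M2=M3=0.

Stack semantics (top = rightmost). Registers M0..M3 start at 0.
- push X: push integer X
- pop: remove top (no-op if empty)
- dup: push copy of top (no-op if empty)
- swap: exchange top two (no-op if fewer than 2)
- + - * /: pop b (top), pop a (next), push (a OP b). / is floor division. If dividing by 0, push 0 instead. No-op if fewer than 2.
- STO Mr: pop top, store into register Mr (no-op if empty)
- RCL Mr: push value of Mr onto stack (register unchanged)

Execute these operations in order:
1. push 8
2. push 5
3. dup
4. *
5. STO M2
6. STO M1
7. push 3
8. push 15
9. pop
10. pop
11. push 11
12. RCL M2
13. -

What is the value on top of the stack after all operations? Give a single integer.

After op 1 (push 8): stack=[8] mem=[0,0,0,0]
After op 2 (push 5): stack=[8,5] mem=[0,0,0,0]
After op 3 (dup): stack=[8,5,5] mem=[0,0,0,0]
After op 4 (*): stack=[8,25] mem=[0,0,0,0]
After op 5 (STO M2): stack=[8] mem=[0,0,25,0]
After op 6 (STO M1): stack=[empty] mem=[0,8,25,0]
After op 7 (push 3): stack=[3] mem=[0,8,25,0]
After op 8 (push 15): stack=[3,15] mem=[0,8,25,0]
After op 9 (pop): stack=[3] mem=[0,8,25,0]
After op 10 (pop): stack=[empty] mem=[0,8,25,0]
After op 11 (push 11): stack=[11] mem=[0,8,25,0]
After op 12 (RCL M2): stack=[11,25] mem=[0,8,25,0]
After op 13 (-): stack=[-14] mem=[0,8,25,0]

Answer: -14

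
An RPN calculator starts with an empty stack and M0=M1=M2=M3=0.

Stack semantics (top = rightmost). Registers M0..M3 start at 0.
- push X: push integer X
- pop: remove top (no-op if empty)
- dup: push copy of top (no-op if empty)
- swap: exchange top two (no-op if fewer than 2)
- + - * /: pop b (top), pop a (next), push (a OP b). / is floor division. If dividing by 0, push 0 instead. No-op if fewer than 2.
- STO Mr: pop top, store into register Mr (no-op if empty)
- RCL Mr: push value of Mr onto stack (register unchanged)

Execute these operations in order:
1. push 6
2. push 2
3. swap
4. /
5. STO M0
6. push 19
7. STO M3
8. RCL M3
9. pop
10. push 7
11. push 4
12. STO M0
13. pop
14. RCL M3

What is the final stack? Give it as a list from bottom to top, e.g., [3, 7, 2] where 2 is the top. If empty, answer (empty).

After op 1 (push 6): stack=[6] mem=[0,0,0,0]
After op 2 (push 2): stack=[6,2] mem=[0,0,0,0]
After op 3 (swap): stack=[2,6] mem=[0,0,0,0]
After op 4 (/): stack=[0] mem=[0,0,0,0]
After op 5 (STO M0): stack=[empty] mem=[0,0,0,0]
After op 6 (push 19): stack=[19] mem=[0,0,0,0]
After op 7 (STO M3): stack=[empty] mem=[0,0,0,19]
After op 8 (RCL M3): stack=[19] mem=[0,0,0,19]
After op 9 (pop): stack=[empty] mem=[0,0,0,19]
After op 10 (push 7): stack=[7] mem=[0,0,0,19]
After op 11 (push 4): stack=[7,4] mem=[0,0,0,19]
After op 12 (STO M0): stack=[7] mem=[4,0,0,19]
After op 13 (pop): stack=[empty] mem=[4,0,0,19]
After op 14 (RCL M3): stack=[19] mem=[4,0,0,19]

Answer: [19]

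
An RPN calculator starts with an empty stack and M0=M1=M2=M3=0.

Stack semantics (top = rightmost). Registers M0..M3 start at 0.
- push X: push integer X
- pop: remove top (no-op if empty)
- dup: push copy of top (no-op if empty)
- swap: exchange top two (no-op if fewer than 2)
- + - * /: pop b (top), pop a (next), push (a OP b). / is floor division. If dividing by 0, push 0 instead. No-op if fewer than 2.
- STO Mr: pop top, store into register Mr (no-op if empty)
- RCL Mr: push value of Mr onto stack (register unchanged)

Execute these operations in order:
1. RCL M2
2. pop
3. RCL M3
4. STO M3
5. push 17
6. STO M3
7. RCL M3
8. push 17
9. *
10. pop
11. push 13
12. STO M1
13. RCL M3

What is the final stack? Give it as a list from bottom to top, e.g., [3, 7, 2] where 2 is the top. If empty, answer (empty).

Answer: [17]

Derivation:
After op 1 (RCL M2): stack=[0] mem=[0,0,0,0]
After op 2 (pop): stack=[empty] mem=[0,0,0,0]
After op 3 (RCL M3): stack=[0] mem=[0,0,0,0]
After op 4 (STO M3): stack=[empty] mem=[0,0,0,0]
After op 5 (push 17): stack=[17] mem=[0,0,0,0]
After op 6 (STO M3): stack=[empty] mem=[0,0,0,17]
After op 7 (RCL M3): stack=[17] mem=[0,0,0,17]
After op 8 (push 17): stack=[17,17] mem=[0,0,0,17]
After op 9 (*): stack=[289] mem=[0,0,0,17]
After op 10 (pop): stack=[empty] mem=[0,0,0,17]
After op 11 (push 13): stack=[13] mem=[0,0,0,17]
After op 12 (STO M1): stack=[empty] mem=[0,13,0,17]
After op 13 (RCL M3): stack=[17] mem=[0,13,0,17]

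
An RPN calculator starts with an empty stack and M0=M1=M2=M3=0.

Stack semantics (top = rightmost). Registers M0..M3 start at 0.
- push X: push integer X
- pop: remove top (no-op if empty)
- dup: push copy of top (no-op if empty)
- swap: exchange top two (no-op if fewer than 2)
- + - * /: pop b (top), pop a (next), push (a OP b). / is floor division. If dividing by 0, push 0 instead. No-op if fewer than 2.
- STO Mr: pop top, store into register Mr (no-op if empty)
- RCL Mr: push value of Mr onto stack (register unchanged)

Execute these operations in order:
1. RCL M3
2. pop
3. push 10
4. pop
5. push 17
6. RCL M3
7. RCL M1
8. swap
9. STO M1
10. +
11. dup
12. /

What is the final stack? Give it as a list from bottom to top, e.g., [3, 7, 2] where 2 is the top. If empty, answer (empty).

Answer: [1]

Derivation:
After op 1 (RCL M3): stack=[0] mem=[0,0,0,0]
After op 2 (pop): stack=[empty] mem=[0,0,0,0]
After op 3 (push 10): stack=[10] mem=[0,0,0,0]
After op 4 (pop): stack=[empty] mem=[0,0,0,0]
After op 5 (push 17): stack=[17] mem=[0,0,0,0]
After op 6 (RCL M3): stack=[17,0] mem=[0,0,0,0]
After op 7 (RCL M1): stack=[17,0,0] mem=[0,0,0,0]
After op 8 (swap): stack=[17,0,0] mem=[0,0,0,0]
After op 9 (STO M1): stack=[17,0] mem=[0,0,0,0]
After op 10 (+): stack=[17] mem=[0,0,0,0]
After op 11 (dup): stack=[17,17] mem=[0,0,0,0]
After op 12 (/): stack=[1] mem=[0,0,0,0]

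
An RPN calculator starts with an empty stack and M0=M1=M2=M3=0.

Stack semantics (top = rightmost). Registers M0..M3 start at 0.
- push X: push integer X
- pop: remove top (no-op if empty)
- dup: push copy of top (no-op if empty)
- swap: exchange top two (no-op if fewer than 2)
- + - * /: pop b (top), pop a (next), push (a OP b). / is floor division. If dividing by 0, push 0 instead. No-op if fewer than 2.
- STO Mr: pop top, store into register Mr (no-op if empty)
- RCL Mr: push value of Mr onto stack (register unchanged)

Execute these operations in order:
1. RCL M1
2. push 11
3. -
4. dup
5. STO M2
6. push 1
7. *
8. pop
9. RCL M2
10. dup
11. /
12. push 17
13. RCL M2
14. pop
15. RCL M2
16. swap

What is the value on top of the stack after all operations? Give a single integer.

Answer: 17

Derivation:
After op 1 (RCL M1): stack=[0] mem=[0,0,0,0]
After op 2 (push 11): stack=[0,11] mem=[0,0,0,0]
After op 3 (-): stack=[-11] mem=[0,0,0,0]
After op 4 (dup): stack=[-11,-11] mem=[0,0,0,0]
After op 5 (STO M2): stack=[-11] mem=[0,0,-11,0]
After op 6 (push 1): stack=[-11,1] mem=[0,0,-11,0]
After op 7 (*): stack=[-11] mem=[0,0,-11,0]
After op 8 (pop): stack=[empty] mem=[0,0,-11,0]
After op 9 (RCL M2): stack=[-11] mem=[0,0,-11,0]
After op 10 (dup): stack=[-11,-11] mem=[0,0,-11,0]
After op 11 (/): stack=[1] mem=[0,0,-11,0]
After op 12 (push 17): stack=[1,17] mem=[0,0,-11,0]
After op 13 (RCL M2): stack=[1,17,-11] mem=[0,0,-11,0]
After op 14 (pop): stack=[1,17] mem=[0,0,-11,0]
After op 15 (RCL M2): stack=[1,17,-11] mem=[0,0,-11,0]
After op 16 (swap): stack=[1,-11,17] mem=[0,0,-11,0]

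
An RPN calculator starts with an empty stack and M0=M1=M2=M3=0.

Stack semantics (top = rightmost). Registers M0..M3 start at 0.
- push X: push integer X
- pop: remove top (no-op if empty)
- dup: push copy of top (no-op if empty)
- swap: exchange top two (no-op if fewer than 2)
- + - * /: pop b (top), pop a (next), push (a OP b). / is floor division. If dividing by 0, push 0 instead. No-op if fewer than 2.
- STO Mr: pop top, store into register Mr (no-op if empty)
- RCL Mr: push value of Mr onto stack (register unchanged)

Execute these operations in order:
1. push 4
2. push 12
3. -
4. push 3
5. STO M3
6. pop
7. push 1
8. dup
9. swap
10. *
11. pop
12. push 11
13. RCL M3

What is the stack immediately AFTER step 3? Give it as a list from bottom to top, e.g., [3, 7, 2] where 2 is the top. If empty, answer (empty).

After op 1 (push 4): stack=[4] mem=[0,0,0,0]
After op 2 (push 12): stack=[4,12] mem=[0,0,0,0]
After op 3 (-): stack=[-8] mem=[0,0,0,0]

[-8]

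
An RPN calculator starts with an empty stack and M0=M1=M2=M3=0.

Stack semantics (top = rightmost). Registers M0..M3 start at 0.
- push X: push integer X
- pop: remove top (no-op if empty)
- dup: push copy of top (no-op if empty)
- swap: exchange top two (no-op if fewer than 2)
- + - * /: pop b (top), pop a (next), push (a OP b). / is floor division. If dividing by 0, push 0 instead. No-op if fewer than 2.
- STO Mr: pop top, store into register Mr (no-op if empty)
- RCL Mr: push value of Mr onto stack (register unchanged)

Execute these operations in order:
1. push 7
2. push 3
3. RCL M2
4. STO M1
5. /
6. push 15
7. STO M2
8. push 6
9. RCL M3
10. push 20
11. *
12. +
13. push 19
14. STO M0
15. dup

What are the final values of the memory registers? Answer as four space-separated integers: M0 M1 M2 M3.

Answer: 19 0 15 0

Derivation:
After op 1 (push 7): stack=[7] mem=[0,0,0,0]
After op 2 (push 3): stack=[7,3] mem=[0,0,0,0]
After op 3 (RCL M2): stack=[7,3,0] mem=[0,0,0,0]
After op 4 (STO M1): stack=[7,3] mem=[0,0,0,0]
After op 5 (/): stack=[2] mem=[0,0,0,0]
After op 6 (push 15): stack=[2,15] mem=[0,0,0,0]
After op 7 (STO M2): stack=[2] mem=[0,0,15,0]
After op 8 (push 6): stack=[2,6] mem=[0,0,15,0]
After op 9 (RCL M3): stack=[2,6,0] mem=[0,0,15,0]
After op 10 (push 20): stack=[2,6,0,20] mem=[0,0,15,0]
After op 11 (*): stack=[2,6,0] mem=[0,0,15,0]
After op 12 (+): stack=[2,6] mem=[0,0,15,0]
After op 13 (push 19): stack=[2,6,19] mem=[0,0,15,0]
After op 14 (STO M0): stack=[2,6] mem=[19,0,15,0]
After op 15 (dup): stack=[2,6,6] mem=[19,0,15,0]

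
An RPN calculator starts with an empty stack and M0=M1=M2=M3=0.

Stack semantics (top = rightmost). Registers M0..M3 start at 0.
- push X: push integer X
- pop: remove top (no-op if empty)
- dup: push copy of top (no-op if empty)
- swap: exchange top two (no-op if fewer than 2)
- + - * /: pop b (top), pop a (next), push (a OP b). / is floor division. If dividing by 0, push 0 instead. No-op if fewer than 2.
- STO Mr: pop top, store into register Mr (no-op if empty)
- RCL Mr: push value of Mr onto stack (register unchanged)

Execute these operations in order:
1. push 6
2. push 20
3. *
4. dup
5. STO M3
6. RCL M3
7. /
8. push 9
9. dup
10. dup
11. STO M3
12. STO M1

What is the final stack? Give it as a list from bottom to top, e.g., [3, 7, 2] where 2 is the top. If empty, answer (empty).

Answer: [1, 9]

Derivation:
After op 1 (push 6): stack=[6] mem=[0,0,0,0]
After op 2 (push 20): stack=[6,20] mem=[0,0,0,0]
After op 3 (*): stack=[120] mem=[0,0,0,0]
After op 4 (dup): stack=[120,120] mem=[0,0,0,0]
After op 5 (STO M3): stack=[120] mem=[0,0,0,120]
After op 6 (RCL M3): stack=[120,120] mem=[0,0,0,120]
After op 7 (/): stack=[1] mem=[0,0,0,120]
After op 8 (push 9): stack=[1,9] mem=[0,0,0,120]
After op 9 (dup): stack=[1,9,9] mem=[0,0,0,120]
After op 10 (dup): stack=[1,9,9,9] mem=[0,0,0,120]
After op 11 (STO M3): stack=[1,9,9] mem=[0,0,0,9]
After op 12 (STO M1): stack=[1,9] mem=[0,9,0,9]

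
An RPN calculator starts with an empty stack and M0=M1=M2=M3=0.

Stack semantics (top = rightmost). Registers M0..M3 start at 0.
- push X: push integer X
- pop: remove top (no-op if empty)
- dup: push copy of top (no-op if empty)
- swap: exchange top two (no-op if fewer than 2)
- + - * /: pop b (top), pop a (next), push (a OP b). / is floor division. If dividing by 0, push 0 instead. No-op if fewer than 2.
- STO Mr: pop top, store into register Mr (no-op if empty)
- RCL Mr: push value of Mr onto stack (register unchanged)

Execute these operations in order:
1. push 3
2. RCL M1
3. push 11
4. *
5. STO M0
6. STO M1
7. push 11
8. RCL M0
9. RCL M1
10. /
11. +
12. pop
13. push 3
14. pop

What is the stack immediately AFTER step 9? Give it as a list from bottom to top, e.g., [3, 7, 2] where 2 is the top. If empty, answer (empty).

After op 1 (push 3): stack=[3] mem=[0,0,0,0]
After op 2 (RCL M1): stack=[3,0] mem=[0,0,0,0]
After op 3 (push 11): stack=[3,0,11] mem=[0,0,0,0]
After op 4 (*): stack=[3,0] mem=[0,0,0,0]
After op 5 (STO M0): stack=[3] mem=[0,0,0,0]
After op 6 (STO M1): stack=[empty] mem=[0,3,0,0]
After op 7 (push 11): stack=[11] mem=[0,3,0,0]
After op 8 (RCL M0): stack=[11,0] mem=[0,3,0,0]
After op 9 (RCL M1): stack=[11,0,3] mem=[0,3,0,0]

[11, 0, 3]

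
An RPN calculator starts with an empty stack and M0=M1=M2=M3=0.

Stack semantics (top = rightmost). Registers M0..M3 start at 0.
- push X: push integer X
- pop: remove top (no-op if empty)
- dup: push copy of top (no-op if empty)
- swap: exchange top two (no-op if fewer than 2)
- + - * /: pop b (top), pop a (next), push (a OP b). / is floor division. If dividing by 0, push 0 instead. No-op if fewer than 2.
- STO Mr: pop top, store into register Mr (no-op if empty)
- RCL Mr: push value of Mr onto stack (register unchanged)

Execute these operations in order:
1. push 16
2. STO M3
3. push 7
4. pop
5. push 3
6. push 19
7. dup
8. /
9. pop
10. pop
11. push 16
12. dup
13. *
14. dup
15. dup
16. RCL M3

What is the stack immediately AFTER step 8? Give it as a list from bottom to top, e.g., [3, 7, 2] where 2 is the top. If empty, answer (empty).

After op 1 (push 16): stack=[16] mem=[0,0,0,0]
After op 2 (STO M3): stack=[empty] mem=[0,0,0,16]
After op 3 (push 7): stack=[7] mem=[0,0,0,16]
After op 4 (pop): stack=[empty] mem=[0,0,0,16]
After op 5 (push 3): stack=[3] mem=[0,0,0,16]
After op 6 (push 19): stack=[3,19] mem=[0,0,0,16]
After op 7 (dup): stack=[3,19,19] mem=[0,0,0,16]
After op 8 (/): stack=[3,1] mem=[0,0,0,16]

[3, 1]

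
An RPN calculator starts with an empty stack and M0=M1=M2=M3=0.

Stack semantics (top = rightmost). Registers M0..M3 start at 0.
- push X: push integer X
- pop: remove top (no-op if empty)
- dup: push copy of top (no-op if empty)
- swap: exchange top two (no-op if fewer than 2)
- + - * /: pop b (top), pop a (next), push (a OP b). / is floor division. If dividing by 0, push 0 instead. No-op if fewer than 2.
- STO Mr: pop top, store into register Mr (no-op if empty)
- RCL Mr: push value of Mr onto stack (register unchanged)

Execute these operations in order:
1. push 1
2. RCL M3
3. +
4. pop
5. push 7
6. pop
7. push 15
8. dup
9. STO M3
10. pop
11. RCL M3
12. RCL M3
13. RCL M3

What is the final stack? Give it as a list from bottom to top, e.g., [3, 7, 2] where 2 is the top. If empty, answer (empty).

After op 1 (push 1): stack=[1] mem=[0,0,0,0]
After op 2 (RCL M3): stack=[1,0] mem=[0,0,0,0]
After op 3 (+): stack=[1] mem=[0,0,0,0]
After op 4 (pop): stack=[empty] mem=[0,0,0,0]
After op 5 (push 7): stack=[7] mem=[0,0,0,0]
After op 6 (pop): stack=[empty] mem=[0,0,0,0]
After op 7 (push 15): stack=[15] mem=[0,0,0,0]
After op 8 (dup): stack=[15,15] mem=[0,0,0,0]
After op 9 (STO M3): stack=[15] mem=[0,0,0,15]
After op 10 (pop): stack=[empty] mem=[0,0,0,15]
After op 11 (RCL M3): stack=[15] mem=[0,0,0,15]
After op 12 (RCL M3): stack=[15,15] mem=[0,0,0,15]
After op 13 (RCL M3): stack=[15,15,15] mem=[0,0,0,15]

Answer: [15, 15, 15]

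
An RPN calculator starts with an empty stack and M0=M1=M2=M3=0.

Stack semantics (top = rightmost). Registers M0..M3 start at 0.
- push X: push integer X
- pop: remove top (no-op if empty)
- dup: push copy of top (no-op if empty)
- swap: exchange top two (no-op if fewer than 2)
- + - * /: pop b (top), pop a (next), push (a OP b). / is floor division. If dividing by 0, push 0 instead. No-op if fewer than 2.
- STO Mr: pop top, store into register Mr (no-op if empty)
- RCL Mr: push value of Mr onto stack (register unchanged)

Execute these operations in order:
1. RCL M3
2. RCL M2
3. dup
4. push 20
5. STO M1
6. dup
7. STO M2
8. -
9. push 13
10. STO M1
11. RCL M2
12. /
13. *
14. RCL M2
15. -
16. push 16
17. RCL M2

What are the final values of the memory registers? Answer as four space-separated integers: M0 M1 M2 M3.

After op 1 (RCL M3): stack=[0] mem=[0,0,0,0]
After op 2 (RCL M2): stack=[0,0] mem=[0,0,0,0]
After op 3 (dup): stack=[0,0,0] mem=[0,0,0,0]
After op 4 (push 20): stack=[0,0,0,20] mem=[0,0,0,0]
After op 5 (STO M1): stack=[0,0,0] mem=[0,20,0,0]
After op 6 (dup): stack=[0,0,0,0] mem=[0,20,0,0]
After op 7 (STO M2): stack=[0,0,0] mem=[0,20,0,0]
After op 8 (-): stack=[0,0] mem=[0,20,0,0]
After op 9 (push 13): stack=[0,0,13] mem=[0,20,0,0]
After op 10 (STO M1): stack=[0,0] mem=[0,13,0,0]
After op 11 (RCL M2): stack=[0,0,0] mem=[0,13,0,0]
After op 12 (/): stack=[0,0] mem=[0,13,0,0]
After op 13 (*): stack=[0] mem=[0,13,0,0]
After op 14 (RCL M2): stack=[0,0] mem=[0,13,0,0]
After op 15 (-): stack=[0] mem=[0,13,0,0]
After op 16 (push 16): stack=[0,16] mem=[0,13,0,0]
After op 17 (RCL M2): stack=[0,16,0] mem=[0,13,0,0]

Answer: 0 13 0 0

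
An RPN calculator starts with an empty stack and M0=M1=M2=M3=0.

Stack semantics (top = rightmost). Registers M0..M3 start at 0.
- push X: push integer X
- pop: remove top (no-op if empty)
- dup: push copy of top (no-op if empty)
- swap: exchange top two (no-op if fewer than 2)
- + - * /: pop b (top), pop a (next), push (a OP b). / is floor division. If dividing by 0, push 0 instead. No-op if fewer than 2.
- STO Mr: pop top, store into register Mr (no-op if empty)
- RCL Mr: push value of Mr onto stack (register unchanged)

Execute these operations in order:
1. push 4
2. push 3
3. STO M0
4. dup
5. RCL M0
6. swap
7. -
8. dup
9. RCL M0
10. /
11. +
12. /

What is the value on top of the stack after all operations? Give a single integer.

After op 1 (push 4): stack=[4] mem=[0,0,0,0]
After op 2 (push 3): stack=[4,3] mem=[0,0,0,0]
After op 3 (STO M0): stack=[4] mem=[3,0,0,0]
After op 4 (dup): stack=[4,4] mem=[3,0,0,0]
After op 5 (RCL M0): stack=[4,4,3] mem=[3,0,0,0]
After op 6 (swap): stack=[4,3,4] mem=[3,0,0,0]
After op 7 (-): stack=[4,-1] mem=[3,0,0,0]
After op 8 (dup): stack=[4,-1,-1] mem=[3,0,0,0]
After op 9 (RCL M0): stack=[4,-1,-1,3] mem=[3,0,0,0]
After op 10 (/): stack=[4,-1,-1] mem=[3,0,0,0]
After op 11 (+): stack=[4,-2] mem=[3,0,0,0]
After op 12 (/): stack=[-2] mem=[3,0,0,0]

Answer: -2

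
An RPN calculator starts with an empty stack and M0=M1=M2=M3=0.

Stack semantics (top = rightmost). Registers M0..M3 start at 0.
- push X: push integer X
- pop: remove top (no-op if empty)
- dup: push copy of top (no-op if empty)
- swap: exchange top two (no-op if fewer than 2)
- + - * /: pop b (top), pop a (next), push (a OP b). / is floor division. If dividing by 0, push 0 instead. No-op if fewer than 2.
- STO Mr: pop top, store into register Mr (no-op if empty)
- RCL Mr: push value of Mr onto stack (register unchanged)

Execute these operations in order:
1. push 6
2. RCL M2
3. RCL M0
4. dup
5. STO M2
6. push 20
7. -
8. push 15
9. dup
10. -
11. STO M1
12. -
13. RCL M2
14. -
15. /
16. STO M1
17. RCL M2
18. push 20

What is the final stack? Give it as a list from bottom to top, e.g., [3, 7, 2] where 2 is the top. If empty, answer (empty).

After op 1 (push 6): stack=[6] mem=[0,0,0,0]
After op 2 (RCL M2): stack=[6,0] mem=[0,0,0,0]
After op 3 (RCL M0): stack=[6,0,0] mem=[0,0,0,0]
After op 4 (dup): stack=[6,0,0,0] mem=[0,0,0,0]
After op 5 (STO M2): stack=[6,0,0] mem=[0,0,0,0]
After op 6 (push 20): stack=[6,0,0,20] mem=[0,0,0,0]
After op 7 (-): stack=[6,0,-20] mem=[0,0,0,0]
After op 8 (push 15): stack=[6,0,-20,15] mem=[0,0,0,0]
After op 9 (dup): stack=[6,0,-20,15,15] mem=[0,0,0,0]
After op 10 (-): stack=[6,0,-20,0] mem=[0,0,0,0]
After op 11 (STO M1): stack=[6,0,-20] mem=[0,0,0,0]
After op 12 (-): stack=[6,20] mem=[0,0,0,0]
After op 13 (RCL M2): stack=[6,20,0] mem=[0,0,0,0]
After op 14 (-): stack=[6,20] mem=[0,0,0,0]
After op 15 (/): stack=[0] mem=[0,0,0,0]
After op 16 (STO M1): stack=[empty] mem=[0,0,0,0]
After op 17 (RCL M2): stack=[0] mem=[0,0,0,0]
After op 18 (push 20): stack=[0,20] mem=[0,0,0,0]

Answer: [0, 20]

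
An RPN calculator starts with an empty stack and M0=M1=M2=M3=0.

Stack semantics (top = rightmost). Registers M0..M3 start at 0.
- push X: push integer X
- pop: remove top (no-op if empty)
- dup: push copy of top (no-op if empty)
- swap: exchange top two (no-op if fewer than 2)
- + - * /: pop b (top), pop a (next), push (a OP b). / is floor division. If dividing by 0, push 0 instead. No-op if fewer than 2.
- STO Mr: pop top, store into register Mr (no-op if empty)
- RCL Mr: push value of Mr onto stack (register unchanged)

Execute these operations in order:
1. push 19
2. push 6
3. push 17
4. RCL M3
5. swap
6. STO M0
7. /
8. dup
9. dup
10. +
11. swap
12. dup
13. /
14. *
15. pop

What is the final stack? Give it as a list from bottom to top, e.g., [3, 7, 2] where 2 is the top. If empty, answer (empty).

Answer: [19]

Derivation:
After op 1 (push 19): stack=[19] mem=[0,0,0,0]
After op 2 (push 6): stack=[19,6] mem=[0,0,0,0]
After op 3 (push 17): stack=[19,6,17] mem=[0,0,0,0]
After op 4 (RCL M3): stack=[19,6,17,0] mem=[0,0,0,0]
After op 5 (swap): stack=[19,6,0,17] mem=[0,0,0,0]
After op 6 (STO M0): stack=[19,6,0] mem=[17,0,0,0]
After op 7 (/): stack=[19,0] mem=[17,0,0,0]
After op 8 (dup): stack=[19,0,0] mem=[17,0,0,0]
After op 9 (dup): stack=[19,0,0,0] mem=[17,0,0,0]
After op 10 (+): stack=[19,0,0] mem=[17,0,0,0]
After op 11 (swap): stack=[19,0,0] mem=[17,0,0,0]
After op 12 (dup): stack=[19,0,0,0] mem=[17,0,0,0]
After op 13 (/): stack=[19,0,0] mem=[17,0,0,0]
After op 14 (*): stack=[19,0] mem=[17,0,0,0]
After op 15 (pop): stack=[19] mem=[17,0,0,0]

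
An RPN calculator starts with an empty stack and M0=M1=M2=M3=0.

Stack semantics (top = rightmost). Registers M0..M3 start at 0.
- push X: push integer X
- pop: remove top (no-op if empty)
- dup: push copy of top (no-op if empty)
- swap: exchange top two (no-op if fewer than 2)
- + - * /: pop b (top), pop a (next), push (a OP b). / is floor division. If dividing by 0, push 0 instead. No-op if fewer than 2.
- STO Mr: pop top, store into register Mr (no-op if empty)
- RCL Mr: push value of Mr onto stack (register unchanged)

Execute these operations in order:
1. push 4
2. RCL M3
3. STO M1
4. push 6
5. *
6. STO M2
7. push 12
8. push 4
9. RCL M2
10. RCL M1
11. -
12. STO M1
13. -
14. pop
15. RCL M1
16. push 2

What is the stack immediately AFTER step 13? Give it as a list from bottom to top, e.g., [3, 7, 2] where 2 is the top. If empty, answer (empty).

After op 1 (push 4): stack=[4] mem=[0,0,0,0]
After op 2 (RCL M3): stack=[4,0] mem=[0,0,0,0]
After op 3 (STO M1): stack=[4] mem=[0,0,0,0]
After op 4 (push 6): stack=[4,6] mem=[0,0,0,0]
After op 5 (*): stack=[24] mem=[0,0,0,0]
After op 6 (STO M2): stack=[empty] mem=[0,0,24,0]
After op 7 (push 12): stack=[12] mem=[0,0,24,0]
After op 8 (push 4): stack=[12,4] mem=[0,0,24,0]
After op 9 (RCL M2): stack=[12,4,24] mem=[0,0,24,0]
After op 10 (RCL M1): stack=[12,4,24,0] mem=[0,0,24,0]
After op 11 (-): stack=[12,4,24] mem=[0,0,24,0]
After op 12 (STO M1): stack=[12,4] mem=[0,24,24,0]
After op 13 (-): stack=[8] mem=[0,24,24,0]

[8]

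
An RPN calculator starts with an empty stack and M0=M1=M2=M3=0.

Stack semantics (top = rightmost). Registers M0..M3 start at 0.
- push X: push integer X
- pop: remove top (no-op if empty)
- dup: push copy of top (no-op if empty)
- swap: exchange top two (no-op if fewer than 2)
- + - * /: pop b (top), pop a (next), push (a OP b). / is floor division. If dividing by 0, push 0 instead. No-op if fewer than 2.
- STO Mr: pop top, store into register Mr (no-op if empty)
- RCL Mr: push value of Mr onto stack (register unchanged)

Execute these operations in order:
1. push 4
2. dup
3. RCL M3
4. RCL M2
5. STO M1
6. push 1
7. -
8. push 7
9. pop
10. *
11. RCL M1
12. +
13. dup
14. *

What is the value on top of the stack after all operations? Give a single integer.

After op 1 (push 4): stack=[4] mem=[0,0,0,0]
After op 2 (dup): stack=[4,4] mem=[0,0,0,0]
After op 3 (RCL M3): stack=[4,4,0] mem=[0,0,0,0]
After op 4 (RCL M2): stack=[4,4,0,0] mem=[0,0,0,0]
After op 5 (STO M1): stack=[4,4,0] mem=[0,0,0,0]
After op 6 (push 1): stack=[4,4,0,1] mem=[0,0,0,0]
After op 7 (-): stack=[4,4,-1] mem=[0,0,0,0]
After op 8 (push 7): stack=[4,4,-1,7] mem=[0,0,0,0]
After op 9 (pop): stack=[4,4,-1] mem=[0,0,0,0]
After op 10 (*): stack=[4,-4] mem=[0,0,0,0]
After op 11 (RCL M1): stack=[4,-4,0] mem=[0,0,0,0]
After op 12 (+): stack=[4,-4] mem=[0,0,0,0]
After op 13 (dup): stack=[4,-4,-4] mem=[0,0,0,0]
After op 14 (*): stack=[4,16] mem=[0,0,0,0]

Answer: 16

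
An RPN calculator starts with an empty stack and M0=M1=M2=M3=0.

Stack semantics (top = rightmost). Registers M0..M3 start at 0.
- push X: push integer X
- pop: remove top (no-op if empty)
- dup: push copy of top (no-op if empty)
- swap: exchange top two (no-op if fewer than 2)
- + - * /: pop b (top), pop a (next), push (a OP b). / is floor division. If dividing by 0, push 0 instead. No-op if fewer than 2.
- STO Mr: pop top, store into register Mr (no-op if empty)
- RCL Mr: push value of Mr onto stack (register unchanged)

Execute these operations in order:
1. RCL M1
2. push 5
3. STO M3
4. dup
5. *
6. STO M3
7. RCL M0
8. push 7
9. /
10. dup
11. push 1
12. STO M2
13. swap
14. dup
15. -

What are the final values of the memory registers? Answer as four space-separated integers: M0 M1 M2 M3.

Answer: 0 0 1 0

Derivation:
After op 1 (RCL M1): stack=[0] mem=[0,0,0,0]
After op 2 (push 5): stack=[0,5] mem=[0,0,0,0]
After op 3 (STO M3): stack=[0] mem=[0,0,0,5]
After op 4 (dup): stack=[0,0] mem=[0,0,0,5]
After op 5 (*): stack=[0] mem=[0,0,0,5]
After op 6 (STO M3): stack=[empty] mem=[0,0,0,0]
After op 7 (RCL M0): stack=[0] mem=[0,0,0,0]
After op 8 (push 7): stack=[0,7] mem=[0,0,0,0]
After op 9 (/): stack=[0] mem=[0,0,0,0]
After op 10 (dup): stack=[0,0] mem=[0,0,0,0]
After op 11 (push 1): stack=[0,0,1] mem=[0,0,0,0]
After op 12 (STO M2): stack=[0,0] mem=[0,0,1,0]
After op 13 (swap): stack=[0,0] mem=[0,0,1,0]
After op 14 (dup): stack=[0,0,0] mem=[0,0,1,0]
After op 15 (-): stack=[0,0] mem=[0,0,1,0]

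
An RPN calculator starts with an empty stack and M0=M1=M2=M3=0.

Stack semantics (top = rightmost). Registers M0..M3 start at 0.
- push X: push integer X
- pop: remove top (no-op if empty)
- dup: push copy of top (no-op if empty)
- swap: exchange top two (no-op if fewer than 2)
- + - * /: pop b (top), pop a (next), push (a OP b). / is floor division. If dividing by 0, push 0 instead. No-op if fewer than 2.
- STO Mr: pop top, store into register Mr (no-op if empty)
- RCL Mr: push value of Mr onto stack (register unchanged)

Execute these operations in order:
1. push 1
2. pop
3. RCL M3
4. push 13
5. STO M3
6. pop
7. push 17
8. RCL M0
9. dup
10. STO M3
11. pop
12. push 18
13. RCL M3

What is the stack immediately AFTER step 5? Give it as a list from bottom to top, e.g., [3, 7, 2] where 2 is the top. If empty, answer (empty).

After op 1 (push 1): stack=[1] mem=[0,0,0,0]
After op 2 (pop): stack=[empty] mem=[0,0,0,0]
After op 3 (RCL M3): stack=[0] mem=[0,0,0,0]
After op 4 (push 13): stack=[0,13] mem=[0,0,0,0]
After op 5 (STO M3): stack=[0] mem=[0,0,0,13]

[0]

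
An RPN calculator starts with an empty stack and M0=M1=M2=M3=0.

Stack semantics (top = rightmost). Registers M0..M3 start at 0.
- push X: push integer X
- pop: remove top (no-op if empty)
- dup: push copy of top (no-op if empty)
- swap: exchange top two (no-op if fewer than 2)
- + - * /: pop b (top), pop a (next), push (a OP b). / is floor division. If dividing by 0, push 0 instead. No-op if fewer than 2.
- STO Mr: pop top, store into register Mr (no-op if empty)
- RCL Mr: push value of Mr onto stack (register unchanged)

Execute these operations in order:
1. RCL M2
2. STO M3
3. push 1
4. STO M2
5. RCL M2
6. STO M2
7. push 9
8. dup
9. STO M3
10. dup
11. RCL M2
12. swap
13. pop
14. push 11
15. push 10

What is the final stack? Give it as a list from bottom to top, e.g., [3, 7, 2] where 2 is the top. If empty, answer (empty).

Answer: [9, 1, 11, 10]

Derivation:
After op 1 (RCL M2): stack=[0] mem=[0,0,0,0]
After op 2 (STO M3): stack=[empty] mem=[0,0,0,0]
After op 3 (push 1): stack=[1] mem=[0,0,0,0]
After op 4 (STO M2): stack=[empty] mem=[0,0,1,0]
After op 5 (RCL M2): stack=[1] mem=[0,0,1,0]
After op 6 (STO M2): stack=[empty] mem=[0,0,1,0]
After op 7 (push 9): stack=[9] mem=[0,0,1,0]
After op 8 (dup): stack=[9,9] mem=[0,0,1,0]
After op 9 (STO M3): stack=[9] mem=[0,0,1,9]
After op 10 (dup): stack=[9,9] mem=[0,0,1,9]
After op 11 (RCL M2): stack=[9,9,1] mem=[0,0,1,9]
After op 12 (swap): stack=[9,1,9] mem=[0,0,1,9]
After op 13 (pop): stack=[9,1] mem=[0,0,1,9]
After op 14 (push 11): stack=[9,1,11] mem=[0,0,1,9]
After op 15 (push 10): stack=[9,1,11,10] mem=[0,0,1,9]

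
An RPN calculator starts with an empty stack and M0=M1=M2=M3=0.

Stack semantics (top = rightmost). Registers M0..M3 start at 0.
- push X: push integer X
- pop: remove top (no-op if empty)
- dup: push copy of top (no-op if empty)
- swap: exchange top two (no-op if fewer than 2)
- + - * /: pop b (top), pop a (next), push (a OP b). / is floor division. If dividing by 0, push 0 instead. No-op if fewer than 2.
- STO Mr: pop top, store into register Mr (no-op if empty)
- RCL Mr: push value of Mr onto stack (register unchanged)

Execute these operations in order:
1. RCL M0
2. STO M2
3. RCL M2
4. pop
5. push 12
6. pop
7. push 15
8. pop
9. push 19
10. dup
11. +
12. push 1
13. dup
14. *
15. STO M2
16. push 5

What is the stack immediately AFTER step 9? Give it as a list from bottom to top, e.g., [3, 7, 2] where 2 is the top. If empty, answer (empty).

After op 1 (RCL M0): stack=[0] mem=[0,0,0,0]
After op 2 (STO M2): stack=[empty] mem=[0,0,0,0]
After op 3 (RCL M2): stack=[0] mem=[0,0,0,0]
After op 4 (pop): stack=[empty] mem=[0,0,0,0]
After op 5 (push 12): stack=[12] mem=[0,0,0,0]
After op 6 (pop): stack=[empty] mem=[0,0,0,0]
After op 7 (push 15): stack=[15] mem=[0,0,0,0]
After op 8 (pop): stack=[empty] mem=[0,0,0,0]
After op 9 (push 19): stack=[19] mem=[0,0,0,0]

[19]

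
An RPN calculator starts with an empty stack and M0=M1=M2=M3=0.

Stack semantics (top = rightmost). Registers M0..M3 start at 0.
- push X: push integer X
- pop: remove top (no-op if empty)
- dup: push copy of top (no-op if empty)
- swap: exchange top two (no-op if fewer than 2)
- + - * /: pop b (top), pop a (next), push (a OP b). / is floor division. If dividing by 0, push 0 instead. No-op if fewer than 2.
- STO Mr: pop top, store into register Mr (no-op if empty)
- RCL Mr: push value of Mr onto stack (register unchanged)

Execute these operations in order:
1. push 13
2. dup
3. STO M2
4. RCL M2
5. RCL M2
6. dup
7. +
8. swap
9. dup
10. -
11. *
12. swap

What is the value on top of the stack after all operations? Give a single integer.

Answer: 13

Derivation:
After op 1 (push 13): stack=[13] mem=[0,0,0,0]
After op 2 (dup): stack=[13,13] mem=[0,0,0,0]
After op 3 (STO M2): stack=[13] mem=[0,0,13,0]
After op 4 (RCL M2): stack=[13,13] mem=[0,0,13,0]
After op 5 (RCL M2): stack=[13,13,13] mem=[0,0,13,0]
After op 6 (dup): stack=[13,13,13,13] mem=[0,0,13,0]
After op 7 (+): stack=[13,13,26] mem=[0,0,13,0]
After op 8 (swap): stack=[13,26,13] mem=[0,0,13,0]
After op 9 (dup): stack=[13,26,13,13] mem=[0,0,13,0]
After op 10 (-): stack=[13,26,0] mem=[0,0,13,0]
After op 11 (*): stack=[13,0] mem=[0,0,13,0]
After op 12 (swap): stack=[0,13] mem=[0,0,13,0]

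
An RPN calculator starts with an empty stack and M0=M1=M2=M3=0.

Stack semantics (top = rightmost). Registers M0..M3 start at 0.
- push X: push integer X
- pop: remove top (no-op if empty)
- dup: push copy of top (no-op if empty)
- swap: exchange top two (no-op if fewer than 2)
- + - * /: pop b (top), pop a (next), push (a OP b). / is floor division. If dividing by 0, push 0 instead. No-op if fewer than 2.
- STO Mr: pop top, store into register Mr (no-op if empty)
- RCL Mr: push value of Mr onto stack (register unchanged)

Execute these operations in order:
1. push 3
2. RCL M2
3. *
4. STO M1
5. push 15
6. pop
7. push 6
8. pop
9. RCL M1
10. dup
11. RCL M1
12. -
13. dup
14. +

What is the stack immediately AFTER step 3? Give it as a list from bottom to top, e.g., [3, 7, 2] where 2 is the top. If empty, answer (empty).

After op 1 (push 3): stack=[3] mem=[0,0,0,0]
After op 2 (RCL M2): stack=[3,0] mem=[0,0,0,0]
After op 3 (*): stack=[0] mem=[0,0,0,0]

[0]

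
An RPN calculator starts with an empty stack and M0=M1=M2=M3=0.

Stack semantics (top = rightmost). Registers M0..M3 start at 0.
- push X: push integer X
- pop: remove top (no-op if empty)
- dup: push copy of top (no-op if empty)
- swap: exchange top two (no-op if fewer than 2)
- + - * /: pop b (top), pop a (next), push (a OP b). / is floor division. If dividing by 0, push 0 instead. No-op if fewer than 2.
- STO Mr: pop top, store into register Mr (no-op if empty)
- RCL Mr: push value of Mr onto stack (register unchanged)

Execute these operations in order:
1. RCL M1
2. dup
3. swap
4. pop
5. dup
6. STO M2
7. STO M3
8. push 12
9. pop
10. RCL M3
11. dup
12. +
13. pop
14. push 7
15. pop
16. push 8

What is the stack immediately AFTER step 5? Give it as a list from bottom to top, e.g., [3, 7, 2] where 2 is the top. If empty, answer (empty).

After op 1 (RCL M1): stack=[0] mem=[0,0,0,0]
After op 2 (dup): stack=[0,0] mem=[0,0,0,0]
After op 3 (swap): stack=[0,0] mem=[0,0,0,0]
After op 4 (pop): stack=[0] mem=[0,0,0,0]
After op 5 (dup): stack=[0,0] mem=[0,0,0,0]

[0, 0]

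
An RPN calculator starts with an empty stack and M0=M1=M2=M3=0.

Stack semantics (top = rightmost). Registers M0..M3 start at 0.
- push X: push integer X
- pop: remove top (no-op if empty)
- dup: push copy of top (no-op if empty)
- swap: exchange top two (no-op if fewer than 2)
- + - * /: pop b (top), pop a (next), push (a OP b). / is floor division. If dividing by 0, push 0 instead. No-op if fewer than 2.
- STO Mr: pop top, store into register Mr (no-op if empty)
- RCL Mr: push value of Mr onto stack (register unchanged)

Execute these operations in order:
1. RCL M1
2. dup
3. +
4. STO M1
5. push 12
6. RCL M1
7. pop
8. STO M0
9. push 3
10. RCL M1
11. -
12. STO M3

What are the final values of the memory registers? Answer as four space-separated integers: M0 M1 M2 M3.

Answer: 12 0 0 3

Derivation:
After op 1 (RCL M1): stack=[0] mem=[0,0,0,0]
After op 2 (dup): stack=[0,0] mem=[0,0,0,0]
After op 3 (+): stack=[0] mem=[0,0,0,0]
After op 4 (STO M1): stack=[empty] mem=[0,0,0,0]
After op 5 (push 12): stack=[12] mem=[0,0,0,0]
After op 6 (RCL M1): stack=[12,0] mem=[0,0,0,0]
After op 7 (pop): stack=[12] mem=[0,0,0,0]
After op 8 (STO M0): stack=[empty] mem=[12,0,0,0]
After op 9 (push 3): stack=[3] mem=[12,0,0,0]
After op 10 (RCL M1): stack=[3,0] mem=[12,0,0,0]
After op 11 (-): stack=[3] mem=[12,0,0,0]
After op 12 (STO M3): stack=[empty] mem=[12,0,0,3]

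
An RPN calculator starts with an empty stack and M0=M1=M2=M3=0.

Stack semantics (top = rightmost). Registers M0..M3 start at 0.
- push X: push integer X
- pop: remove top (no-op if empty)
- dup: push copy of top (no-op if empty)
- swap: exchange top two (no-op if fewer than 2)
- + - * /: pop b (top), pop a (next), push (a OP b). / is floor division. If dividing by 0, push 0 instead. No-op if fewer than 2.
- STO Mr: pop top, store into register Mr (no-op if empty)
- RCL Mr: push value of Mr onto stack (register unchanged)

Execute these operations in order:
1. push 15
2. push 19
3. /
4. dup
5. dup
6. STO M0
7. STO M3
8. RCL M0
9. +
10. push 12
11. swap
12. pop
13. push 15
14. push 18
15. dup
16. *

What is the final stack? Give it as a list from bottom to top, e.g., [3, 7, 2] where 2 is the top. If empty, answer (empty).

Answer: [12, 15, 324]

Derivation:
After op 1 (push 15): stack=[15] mem=[0,0,0,0]
After op 2 (push 19): stack=[15,19] mem=[0,0,0,0]
After op 3 (/): stack=[0] mem=[0,0,0,0]
After op 4 (dup): stack=[0,0] mem=[0,0,0,0]
After op 5 (dup): stack=[0,0,0] mem=[0,0,0,0]
After op 6 (STO M0): stack=[0,0] mem=[0,0,0,0]
After op 7 (STO M3): stack=[0] mem=[0,0,0,0]
After op 8 (RCL M0): stack=[0,0] mem=[0,0,0,0]
After op 9 (+): stack=[0] mem=[0,0,0,0]
After op 10 (push 12): stack=[0,12] mem=[0,0,0,0]
After op 11 (swap): stack=[12,0] mem=[0,0,0,0]
After op 12 (pop): stack=[12] mem=[0,0,0,0]
After op 13 (push 15): stack=[12,15] mem=[0,0,0,0]
After op 14 (push 18): stack=[12,15,18] mem=[0,0,0,0]
After op 15 (dup): stack=[12,15,18,18] mem=[0,0,0,0]
After op 16 (*): stack=[12,15,324] mem=[0,0,0,0]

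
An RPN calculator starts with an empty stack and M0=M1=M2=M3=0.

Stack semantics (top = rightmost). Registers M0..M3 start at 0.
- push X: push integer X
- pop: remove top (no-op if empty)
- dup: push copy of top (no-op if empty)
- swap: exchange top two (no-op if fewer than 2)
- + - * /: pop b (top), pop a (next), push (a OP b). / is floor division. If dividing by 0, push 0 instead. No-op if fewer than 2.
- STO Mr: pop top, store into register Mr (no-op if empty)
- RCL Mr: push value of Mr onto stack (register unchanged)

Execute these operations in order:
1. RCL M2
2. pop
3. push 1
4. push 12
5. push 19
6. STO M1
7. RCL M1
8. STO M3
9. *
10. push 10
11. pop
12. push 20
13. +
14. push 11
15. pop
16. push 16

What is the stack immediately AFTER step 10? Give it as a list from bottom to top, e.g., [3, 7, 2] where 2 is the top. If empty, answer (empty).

After op 1 (RCL M2): stack=[0] mem=[0,0,0,0]
After op 2 (pop): stack=[empty] mem=[0,0,0,0]
After op 3 (push 1): stack=[1] mem=[0,0,0,0]
After op 4 (push 12): stack=[1,12] mem=[0,0,0,0]
After op 5 (push 19): stack=[1,12,19] mem=[0,0,0,0]
After op 6 (STO M1): stack=[1,12] mem=[0,19,0,0]
After op 7 (RCL M1): stack=[1,12,19] mem=[0,19,0,0]
After op 8 (STO M3): stack=[1,12] mem=[0,19,0,19]
After op 9 (*): stack=[12] mem=[0,19,0,19]
After op 10 (push 10): stack=[12,10] mem=[0,19,0,19]

[12, 10]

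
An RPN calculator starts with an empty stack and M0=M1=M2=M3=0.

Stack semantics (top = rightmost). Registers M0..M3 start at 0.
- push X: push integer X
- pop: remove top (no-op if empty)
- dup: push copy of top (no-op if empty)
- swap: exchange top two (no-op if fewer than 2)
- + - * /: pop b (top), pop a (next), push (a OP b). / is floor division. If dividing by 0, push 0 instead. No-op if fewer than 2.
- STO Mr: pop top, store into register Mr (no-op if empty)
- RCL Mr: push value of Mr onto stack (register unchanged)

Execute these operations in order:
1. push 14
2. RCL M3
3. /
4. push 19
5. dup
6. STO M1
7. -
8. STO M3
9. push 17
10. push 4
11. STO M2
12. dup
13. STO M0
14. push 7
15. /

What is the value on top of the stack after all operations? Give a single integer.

Answer: 2

Derivation:
After op 1 (push 14): stack=[14] mem=[0,0,0,0]
After op 2 (RCL M3): stack=[14,0] mem=[0,0,0,0]
After op 3 (/): stack=[0] mem=[0,0,0,0]
After op 4 (push 19): stack=[0,19] mem=[0,0,0,0]
After op 5 (dup): stack=[0,19,19] mem=[0,0,0,0]
After op 6 (STO M1): stack=[0,19] mem=[0,19,0,0]
After op 7 (-): stack=[-19] mem=[0,19,0,0]
After op 8 (STO M3): stack=[empty] mem=[0,19,0,-19]
After op 9 (push 17): stack=[17] mem=[0,19,0,-19]
After op 10 (push 4): stack=[17,4] mem=[0,19,0,-19]
After op 11 (STO M2): stack=[17] mem=[0,19,4,-19]
After op 12 (dup): stack=[17,17] mem=[0,19,4,-19]
After op 13 (STO M0): stack=[17] mem=[17,19,4,-19]
After op 14 (push 7): stack=[17,7] mem=[17,19,4,-19]
After op 15 (/): stack=[2] mem=[17,19,4,-19]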